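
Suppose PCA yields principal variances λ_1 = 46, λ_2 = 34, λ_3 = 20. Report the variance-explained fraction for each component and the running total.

Step 1 — total variance = trace(Sigma) = Σ λ_i = 46 + 34 + 20 = 100.

Step 2 — fraction explained by component i = λ_i / Σ λ:
  PC1: 46/100 = 0.46
  PC2: 34/100 = 0.34
  PC3: 20/100 = 0.2

Step 3 — cumulative fraction after k components = (λ_1 + ... + λ_k) / Σ λ:
  k = 1: 46/100 = 0.46
  k = 2: (46 + 34)/100 = 80/100 = 0.8
  k = 3: (46 + 34 + 20)/100 = 100/100 = 1

Summary (fraction, with percent):

explained: PC1 0.46 (46%), PC2 0.34 (34%), PC3 0.2 (20%);  cumulative: 0.46, 0.8, 1


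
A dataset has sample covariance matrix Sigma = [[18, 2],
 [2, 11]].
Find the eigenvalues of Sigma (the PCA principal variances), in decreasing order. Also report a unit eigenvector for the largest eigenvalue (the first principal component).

Step 1 — characteristic polynomial of 2×2 Sigma:
  det(Sigma - λI) = λ² - trace · λ + det = 0.
  trace = 18 + 11 = 29, det = 18·11 - (2)² = 194.
Step 2 — discriminant:
  Δ = trace² - 4·det = 841 - 776 = 65.
Step 3 — eigenvalues:
  λ = (trace ± √Δ)/2 = (29 ± 8.0623)/2,
  λ_1 = 18.5311,  λ_2 = 10.4689.

Step 4 — unit eigenvector for λ_1: solve (Sigma - λ_1 I)v = 0. First row:
  (18 - 18.5311)·v_x + (2)·v_y = 0, i.e. (-0.5311)·v_x + (2)·v_y = 0,
  so v ∝ (b, λ_1 - a) = (2, 0.5311) = u.
  ||u|| = √((2)² + (0.5311)²) = √(4.2821) ≈ 2.0693,
  v_1 = u/||u|| ≈ (0.9665, 0.2567) (||v_1|| = 1).

λ_1 = 18.5311,  λ_2 = 10.4689;  v_1 ≈ (0.9665, 0.2567)


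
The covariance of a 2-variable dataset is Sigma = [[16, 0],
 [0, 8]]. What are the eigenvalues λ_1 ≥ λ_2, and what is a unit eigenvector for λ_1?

Step 1 — characteristic polynomial of 2×2 Sigma:
  det(Sigma - λI) = λ² - trace · λ + det = 0.
  trace = 16 + 8 = 24, det = 16·8 - (0)² = 128.
Step 2 — discriminant:
  Δ = trace² - 4·det = 576 - 512 = 64.
Step 3 — eigenvalues:
  λ = (trace ± √Δ)/2 = (24 ± 8)/2,
  λ_1 = 16,  λ_2 = 8.

Step 4 — unit eigenvector for λ_1: Sigma is diagonal, so its eigenvectors are the coordinate axes. λ_1 = 16 is the diagonal entry on the first coordinate axis, hence
  v_1 = (1, 0) (||v_1|| = 1).

λ_1 = 16,  λ_2 = 8;  v_1 ≈ (1, 0)


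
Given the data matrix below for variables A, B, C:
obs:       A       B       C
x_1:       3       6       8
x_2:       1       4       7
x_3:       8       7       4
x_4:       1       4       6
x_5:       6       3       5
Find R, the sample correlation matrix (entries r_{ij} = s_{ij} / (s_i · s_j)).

Step 1 — column means:
  mean(A) = (3 + 1 + 8 + 1 + 6) / 5 = 19/5 = 3.8
  mean(B) = (6 + 4 + 7 + 4 + 3) / 5 = 24/5 = 4.8
  mean(C) = (8 + 7 + 4 + 6 + 5) / 5 = 30/5 = 6

Step 2 — sample variances and covariances s[i,j] = (1/(n-1)) · Σ_k (x_{k,i} - mean_i) · (x_{k,j} - mean_j), with n-1 = 4:
  s[A,A] = ((-0.8)·(-0.8) + (-2.8)·(-2.8) + (4.2)·(4.2) + (-2.8)·(-2.8) + (2.2)·(2.2)) / 4 = 38.8/4 = 9.7
  s[A,B] = ((-0.8)·(1.2) + (-2.8)·(-0.8) + (4.2)·(2.2) + (-2.8)·(-0.8) + (2.2)·(-1.8)) / 4 = 8.8/4 = 2.2
  s[A,C] = ((-0.8)·(2) + (-2.8)·(1) + (4.2)·(-2) + (-2.8)·(0) + (2.2)·(-1)) / 4 = -15/4 = -3.75
  s[B,B] = ((1.2)·(1.2) + (-0.8)·(-0.8) + (2.2)·(2.2) + (-0.8)·(-0.8) + (-1.8)·(-1.8)) / 4 = 10.8/4 = 2.7
  s[B,C] = ((1.2)·(2) + (-0.8)·(1) + (2.2)·(-2) + (-0.8)·(0) + (-1.8)·(-1)) / 4 = -1/4 = -0.25
  s[C,C] = ((2)·(2) + (1)·(1) + (-2)·(-2) + (0)·(0) + (-1)·(-1)) / 4 = 10/4 = 2.5
  Sample standard deviations s_i = √(s[i,i]):
  s(A) = √(9.7) = 3.1145
  s(B) = √(2.7) = 1.6432
  s(C) = √(2.5) = 1.5811

Step 3 — r_{ij} = s_{ij} / (s_i · s_j):
  r[A,A] = 1 (diagonal).
  r[A,B] = 2.2 / (3.1145 · 1.6432) = 2.2 / 5.1176 = 0.4299
  r[A,C] = -3.75 / (3.1145 · 1.5811) = -3.75 / 4.9244 = -0.7615
  r[B,B] = 1 (diagonal).
  r[B,C] = -0.25 / (1.6432 · 1.5811) = -0.25 / 2.5981 = -0.0962
  r[C,C] = 1 (diagonal).

R is symmetric with unit diagonal. Assembling:

R = [[1, 0.4299, -0.7615],
 [0.4299, 1, -0.0962],
 [-0.7615, -0.0962, 1]]


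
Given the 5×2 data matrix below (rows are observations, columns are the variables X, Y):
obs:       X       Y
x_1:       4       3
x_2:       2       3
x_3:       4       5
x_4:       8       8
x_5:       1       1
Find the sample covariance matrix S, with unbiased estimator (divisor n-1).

Step 1 — column means:
  mean(X) = (4 + 2 + 4 + 8 + 1) / 5 = 19/5 = 3.8
  mean(Y) = (3 + 3 + 5 + 8 + 1) / 5 = 20/5 = 4

Step 2 — sample covariance S[i,j] = (1/(n-1)) · Σ_k (x_{k,i} - mean_i) · (x_{k,j} - mean_j), with n-1 = 4.
  S[X,X] = ((0.2)·(0.2) + (-1.8)·(-1.8) + (0.2)·(0.2) + (4.2)·(4.2) + (-2.8)·(-2.8)) / 4 = 28.8/4 = 7.2
  S[X,Y] = ((0.2)·(-1) + (-1.8)·(-1) + (0.2)·(1) + (4.2)·(4) + (-2.8)·(-3)) / 4 = 27/4 = 6.75
  S[Y,Y] = ((-1)·(-1) + (-1)·(-1) + (1)·(1) + (4)·(4) + (-3)·(-3)) / 4 = 28/4 = 7

S is symmetric (S[j,i] = S[i,j]). Assembling:

S = [[7.2, 6.75],
 [6.75, 7]]


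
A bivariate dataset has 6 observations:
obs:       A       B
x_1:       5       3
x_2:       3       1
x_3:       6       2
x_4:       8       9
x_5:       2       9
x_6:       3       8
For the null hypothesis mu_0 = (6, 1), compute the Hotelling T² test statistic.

Step 1 — sample mean vector:
  mean(A) = (5 + 3 + 6 + 8 + 2 + 3) / 6 = 27/6 = 4.5
  mean(B) = (3 + 1 + 2 + 9 + 9 + 8) / 6 = 32/6 = 5.3333
  x̄ = (4.5, 5.3333),  deviation x̄ - mu_0 = (4.5, 5.3333) - (6, 1) = (-1.5, 4.3333).

Step 2 — sample covariance matrix, S[i,j] = (1/(n-1)) · Σ_k (x_{k,i} - mean_i) · (x_{k,j} - mean_j), divisor n-1 = 5:
  S[A,A] = ((0.5)·(0.5) + (-1.5)·(-1.5) + (1.5)·(1.5) + (3.5)·(3.5) + (-2.5)·(-2.5) + (-1.5)·(-1.5)) / 5 = 25.5/5 = 5.1
  S[A,B] = ((0.5)·(-2.3333) + (-1.5)·(-4.3333) + (1.5)·(-3.3333) + (3.5)·(3.6667) + (-2.5)·(3.6667) + (-1.5)·(2.6667)) / 5 = 0/5 = 0
  S[B,B] = ((-2.3333)·(-2.3333) + (-4.3333)·(-4.3333) + (-3.3333)·(-3.3333) + (3.6667)·(3.6667) + (3.6667)·(3.6667) + (2.6667)·(2.6667)) / 5 = 69.3333/5 = 13.8667
  S = [[5.1, 0],
 [0, 13.8667]].

Step 3 — invert S. det(S) = 5.1·13.8667 - (0)² = 70.72.
  S^{-1} = (1/det) · [[d, -b], [-b, a]] = [[0.1961, 0],
 [0, 0.0721]].

Step 4 — quadratic form (x̄ - mu_0)^T · S^{-1} · (x̄ - mu_0):
  S^{-1} · (x̄ - mu_0) = (-0.2941, 0.3125),
  (x̄ - mu_0)^T · [...] = (-1.5)·(-0.2941) + (4.3333)·(0.3125) = 1.7953.

Step 5 — scale by n: T² = 6 · 1.7953 = 10.7721.

T² ≈ 10.7721


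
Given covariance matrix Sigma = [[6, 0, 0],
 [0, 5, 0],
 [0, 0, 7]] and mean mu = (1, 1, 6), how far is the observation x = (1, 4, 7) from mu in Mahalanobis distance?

Step 1 — centre the observation: (x - mu) = (0, 3, 1).

Step 2 — invert Sigma (cofactor / det for 3×3, or solve directly):
  Sigma^{-1} = [[0.1667, 0, 0],
 [0, 0.2, 0],
 [0, 0, 0.1429]].

Step 3 — form the quadratic (x - mu)^T · Sigma^{-1} · (x - mu):
  Sigma^{-1} · (x - mu) = (0, 0.6, 0.1429).
  (x - mu)^T · [Sigma^{-1} · (x - mu)] = (0)·(0) + (3)·(0.6) + (1)·(0.1429) = 1.9429.

Step 4 — take square root: d = √(1.9429) ≈ 1.3939.

d(x, mu) = √(1.9429) ≈ 1.3939


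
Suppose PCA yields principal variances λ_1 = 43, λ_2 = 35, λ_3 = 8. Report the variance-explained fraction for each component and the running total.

Step 1 — total variance = trace(Sigma) = Σ λ_i = 43 + 35 + 8 = 86.

Step 2 — fraction explained by component i = λ_i / Σ λ:
  PC1: 43/86 = 0.5
  PC2: 35/86 = 0.407
  PC3: 8/86 = 0.093

Step 3 — cumulative fraction after k components = (λ_1 + ... + λ_k) / Σ λ:
  k = 1: 43/86 = 0.5
  k = 2: (43 + 35)/86 = 78/86 = 0.907
  k = 3: (43 + 35 + 8)/86 = 86/86 = 1

Summary (fraction, with percent):

explained: PC1 0.5 (50%), PC2 0.407 (40.7%), PC3 0.093 (9.3%);  cumulative: 0.5, 0.907, 1


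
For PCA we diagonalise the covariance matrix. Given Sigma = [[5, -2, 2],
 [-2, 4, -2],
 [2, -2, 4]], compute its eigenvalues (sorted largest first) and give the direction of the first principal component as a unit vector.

Step 1 — characteristic polynomial p(λ) = det(λI - Sigma) = λ³ - tr·λ² + c_1·λ - det, where tr = trace, c_1 = sum of the principal 2×2 minors, det = det(Sigma):
  tr = 5 + 4 + 4 = 13,
  c_1 = (5·4 - (-2)²) + (5·4 - (2)²) + (4·4 - (-2)²) = 16 + 16 + 12 = 44,
  det = 5·(4·4 - (-2)²) - (-2)·((-2)·4 - (-2)·(2)) + (2)·((-2)·(-2) - 4·(2)) = 5·(12) - (-2)·(-4) + (2)·(-4) = 44.
  So p(λ) = λ³ - 13λ² + 44λ - 44.
Step 2 — look for an integer root (rational root theorem: any rational root is an integer divisor of 44). Testing λ = 2:
  p(2) = 8 - 52 + 88 - 44 = 0  ✓
  Dividing out (λ - 2): p(λ) = (λ - 2)(λ² - 11λ + 22).
Step 3 — remaining eigenvalues from the quadratic λ² - 11λ + 22 = 0:
  Δ = 11² - 4·22 = 121 - 88 = 33,  λ = (11 ± √33)/2 = (11 ± 5.7446)/2 ≈ 8.3723 or 2.6277.
  Sorted: λ_1 = 8.3723,  λ_2 = 2.6277,  λ_3 = 2  (check: sum = 13 = tr ✓).

Step 4 — unit eigenvector for λ_1 ≈ 8.3723: v spans the null space of (Sigma - λ_1 I), whose rows are
  r_1 = (-3.3723, -2, 2),  r_2 = (-2, -4.3723, -2),  r_3 = (2, -2, -4.3723).
  v is orthogonal to every row, so take v ∝ r_1 × r_2 = ((-2)·(-2) - (2)·(-4.3723), (2)·(-2) - (-3.3723)·(-2), (-3.3723)·(-4.3723) - (-2)·(-2)) ≈ (12.7446, -10.7446, 10.7446).
  Let u = (12.7446, -10.7446, 10.7446).
  ||u|| = √((12.7446)² + (-10.7446)² + (10.7446)²) = √(393.3151) ≈ 19.8322,  v_1 = u/||u|| ≈ (0.6426, -0.5418, 0.5418) (||v_1|| = 1).

λ_1 = 8.3723,  λ_2 = 2.6277,  λ_3 = 2;  v_1 ≈ (0.6426, -0.5418, 0.5418)


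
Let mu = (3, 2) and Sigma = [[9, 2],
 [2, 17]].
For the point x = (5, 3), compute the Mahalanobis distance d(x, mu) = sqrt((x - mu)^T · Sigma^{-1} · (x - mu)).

Step 1 — centre the observation: (x - mu) = (2, 1).

Step 2 — invert Sigma. det(Sigma) = 9·17 - (2)² = 149.
  Sigma^{-1} = (1/det) · [[d, -b], [-b, a]] = [[0.1141, -0.0134],
 [-0.0134, 0.0604]].

Step 3 — form the quadratic (x - mu)^T · Sigma^{-1} · (x - mu):
  Sigma^{-1} · (x - mu) = (0.2148, 0.0336).
  (x - mu)^T · [Sigma^{-1} · (x - mu)] = (2)·(0.2148) + (1)·(0.0336) = 0.4631.

Step 4 — take square root: d = √(0.4631) ≈ 0.6805.

d(x, mu) = √(0.4631) ≈ 0.6805


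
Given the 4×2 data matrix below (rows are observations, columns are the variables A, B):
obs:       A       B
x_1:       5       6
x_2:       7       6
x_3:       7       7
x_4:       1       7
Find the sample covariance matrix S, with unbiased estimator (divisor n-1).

Step 1 — column means:
  mean(A) = (5 + 7 + 7 + 1) / 4 = 20/4 = 5
  mean(B) = (6 + 6 + 7 + 7) / 4 = 26/4 = 6.5

Step 2 — sample covariance S[i,j] = (1/(n-1)) · Σ_k (x_{k,i} - mean_i) · (x_{k,j} - mean_j), with n-1 = 3.
  S[A,A] = ((0)·(0) + (2)·(2) + (2)·(2) + (-4)·(-4)) / 3 = 24/3 = 8
  S[A,B] = ((0)·(-0.5) + (2)·(-0.5) + (2)·(0.5) + (-4)·(0.5)) / 3 = -2/3 = -0.6667
  S[B,B] = ((-0.5)·(-0.5) + (-0.5)·(-0.5) + (0.5)·(0.5) + (0.5)·(0.5)) / 3 = 1/3 = 0.3333

S is symmetric (S[j,i] = S[i,j]). Assembling:

S = [[8, -0.6667],
 [-0.6667, 0.3333]]


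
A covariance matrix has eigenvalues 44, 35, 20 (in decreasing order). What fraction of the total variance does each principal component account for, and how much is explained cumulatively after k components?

Step 1 — total variance = trace(Sigma) = Σ λ_i = 44 + 35 + 20 = 99.

Step 2 — fraction explained by component i = λ_i / Σ λ:
  PC1: 44/99 = 0.4444
  PC2: 35/99 = 0.3535
  PC3: 20/99 = 0.202

Step 3 — cumulative fraction after k components = (λ_1 + ... + λ_k) / Σ λ:
  k = 1: 44/99 = 0.4444
  k = 2: (44 + 35)/99 = 79/99 = 0.798
  k = 3: (44 + 35 + 20)/99 = 99/99 = 1

Summary (fraction, with percent):

explained: PC1 0.4444 (44.44%), PC2 0.3535 (35.35%), PC3 0.202 (20.2%);  cumulative: 0.4444, 0.798, 1


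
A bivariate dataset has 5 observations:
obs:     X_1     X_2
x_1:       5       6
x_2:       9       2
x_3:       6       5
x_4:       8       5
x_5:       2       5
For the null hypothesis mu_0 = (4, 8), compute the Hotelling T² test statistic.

Step 1 — sample mean vector:
  mean(X_1) = (5 + 9 + 6 + 8 + 2) / 5 = 30/5 = 6
  mean(X_2) = (6 + 2 + 5 + 5 + 5) / 5 = 23/5 = 4.6
  x̄ = (6, 4.6),  deviation x̄ - mu_0 = (6, 4.6) - (4, 8) = (2, -3.4).

Step 2 — sample covariance matrix, S[i,j] = (1/(n-1)) · Σ_k (x_{k,i} - mean_i) · (x_{k,j} - mean_j), divisor n-1 = 4:
  S[X_1,X_1] = ((-1)·(-1) + (3)·(3) + (0)·(0) + (2)·(2) + (-4)·(-4)) / 4 = 30/4 = 7.5
  S[X_1,X_2] = ((-1)·(1.4) + (3)·(-2.6) + (0)·(0.4) + (2)·(0.4) + (-4)·(0.4)) / 4 = -10/4 = -2.5
  S[X_2,X_2] = ((1.4)·(1.4) + (-2.6)·(-2.6) + (0.4)·(0.4) + (0.4)·(0.4) + (0.4)·(0.4)) / 4 = 9.2/4 = 2.3
  S = [[7.5, -2.5],
 [-2.5, 2.3]].

Step 3 — invert S. det(S) = 7.5·2.3 - (-2.5)² = 11.
  S^{-1} = (1/det) · [[d, -b], [-b, a]] = [[0.2091, 0.2273],
 [0.2273, 0.6818]].

Step 4 — quadratic form (x̄ - mu_0)^T · S^{-1} · (x̄ - mu_0):
  S^{-1} · (x̄ - mu_0) = (-0.3545, -1.8636),
  (x̄ - mu_0)^T · [...] = (2)·(-0.3545) + (-3.4)·(-1.8636) = 5.6273.

Step 5 — scale by n: T² = 5 · 5.6273 = 28.1364.

T² ≈ 28.1364


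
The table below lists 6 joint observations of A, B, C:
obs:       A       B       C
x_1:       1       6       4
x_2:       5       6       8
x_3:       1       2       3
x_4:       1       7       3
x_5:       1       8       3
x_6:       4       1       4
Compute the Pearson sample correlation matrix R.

Step 1 — column means:
  mean(A) = (1 + 5 + 1 + 1 + 1 + 4) / 6 = 13/6 = 2.1667
  mean(B) = (6 + 6 + 2 + 7 + 8 + 1) / 6 = 30/6 = 5
  mean(C) = (4 + 8 + 3 + 3 + 3 + 4) / 6 = 25/6 = 4.1667

Step 2 — sample variances and covariances s[i,j] = (1/(n-1)) · Σ_k (x_{k,i} - mean_i) · (x_{k,j} - mean_j), with n-1 = 5:
  s[A,A] = ((-1.1667)·(-1.1667) + (2.8333)·(2.8333) + (-1.1667)·(-1.1667) + (-1.1667)·(-1.1667) + (-1.1667)·(-1.1667) + (1.8333)·(1.8333)) / 5 = 16.8333/5 = 3.3667
  s[A,B] = ((-1.1667)·(1) + (2.8333)·(1) + (-1.1667)·(-3) + (-1.1667)·(2) + (-1.1667)·(3) + (1.8333)·(-4)) / 5 = -8/5 = -1.6
  s[A,C] = ((-1.1667)·(-0.1667) + (2.8333)·(3.8333) + (-1.1667)·(-1.1667) + (-1.1667)·(-1.1667) + (-1.1667)·(-1.1667) + (1.8333)·(-0.1667)) / 5 = 14.8333/5 = 2.9667
  s[B,B] = ((1)·(1) + (1)·(1) + (-3)·(-3) + (2)·(2) + (3)·(3) + (-4)·(-4)) / 5 = 40/5 = 8
  s[B,C] = ((1)·(-0.1667) + (1)·(3.8333) + (-3)·(-1.1667) + (2)·(-1.1667) + (3)·(-1.1667) + (-4)·(-0.1667)) / 5 = 2/5 = 0.4
  s[C,C] = ((-0.1667)·(-0.1667) + (3.8333)·(3.8333) + (-1.1667)·(-1.1667) + (-1.1667)·(-1.1667) + (-1.1667)·(-1.1667) + (-0.1667)·(-0.1667)) / 5 = 18.8333/5 = 3.7667
  Sample standard deviations s_i = √(s[i,i]):
  s(A) = √(3.3667) = 1.8348
  s(B) = √(8) = 2.8284
  s(C) = √(3.7667) = 1.9408

Step 3 — r_{ij} = s_{ij} / (s_i · s_j):
  r[A,A] = 1 (diagonal).
  r[A,B] = -1.6 / (1.8348 · 2.8284) = -1.6 / 5.1897 = -0.3083
  r[A,C] = 2.9667 / (1.8348 · 1.9408) = 2.9667 / 3.5611 = 0.8331
  r[B,B] = 1 (diagonal).
  r[B,C] = 0.4 / (2.8284 · 1.9408) = 0.4 / 5.4894 = 0.0729
  r[C,C] = 1 (diagonal).

R is symmetric with unit diagonal. Assembling:

R = [[1, -0.3083, 0.8331],
 [-0.3083, 1, 0.0729],
 [0.8331, 0.0729, 1]]


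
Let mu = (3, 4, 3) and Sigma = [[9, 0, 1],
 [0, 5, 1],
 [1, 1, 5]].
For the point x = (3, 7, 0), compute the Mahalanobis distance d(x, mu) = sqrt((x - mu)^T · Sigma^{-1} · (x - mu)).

Step 1 — centre the observation: (x - mu) = (0, 3, -3).

Step 2 — invert Sigma (cofactor / det for 3×3, or solve directly):
  Sigma^{-1} = [[0.1137, 0.0047, -0.0237],
 [0.0047, 0.2085, -0.0427],
 [-0.0237, -0.0427, 0.2133]].

Step 3 — form the quadratic (x - mu)^T · Sigma^{-1} · (x - mu):
  Sigma^{-1} · (x - mu) = (0.0853, 0.7536, -0.7678).
  (x - mu)^T · [Sigma^{-1} · (x - mu)] = (0)·(0.0853) + (3)·(0.7536) + (-3)·(-0.7678) = 4.564.

Step 4 — take square root: d = √(4.564) ≈ 2.1363.

d(x, mu) = √(4.564) ≈ 2.1363


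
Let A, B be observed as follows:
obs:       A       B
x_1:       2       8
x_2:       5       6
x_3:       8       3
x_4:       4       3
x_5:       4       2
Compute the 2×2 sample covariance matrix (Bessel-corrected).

Step 1 — column means:
  mean(A) = (2 + 5 + 8 + 4 + 4) / 5 = 23/5 = 4.6
  mean(B) = (8 + 6 + 3 + 3 + 2) / 5 = 22/5 = 4.4

Step 2 — sample covariance S[i,j] = (1/(n-1)) · Σ_k (x_{k,i} - mean_i) · (x_{k,j} - mean_j), with n-1 = 4.
  S[A,A] = ((-2.6)·(-2.6) + (0.4)·(0.4) + (3.4)·(3.4) + (-0.6)·(-0.6) + (-0.6)·(-0.6)) / 4 = 19.2/4 = 4.8
  S[A,B] = ((-2.6)·(3.6) + (0.4)·(1.6) + (3.4)·(-1.4) + (-0.6)·(-1.4) + (-0.6)·(-2.4)) / 4 = -11.2/4 = -2.8
  S[B,B] = ((3.6)·(3.6) + (1.6)·(1.6) + (-1.4)·(-1.4) + (-1.4)·(-1.4) + (-2.4)·(-2.4)) / 4 = 25.2/4 = 6.3

S is symmetric (S[j,i] = S[i,j]). Assembling:

S = [[4.8, -2.8],
 [-2.8, 6.3]]


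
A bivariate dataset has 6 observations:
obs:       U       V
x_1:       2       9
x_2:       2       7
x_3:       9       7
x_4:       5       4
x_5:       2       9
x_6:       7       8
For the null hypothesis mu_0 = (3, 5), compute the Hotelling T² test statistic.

Step 1 — sample mean vector:
  mean(U) = (2 + 2 + 9 + 5 + 2 + 7) / 6 = 27/6 = 4.5
  mean(V) = (9 + 7 + 7 + 4 + 9 + 8) / 6 = 44/6 = 7.3333
  x̄ = (4.5, 7.3333),  deviation x̄ - mu_0 = (4.5, 7.3333) - (3, 5) = (1.5, 2.3333).

Step 2 — sample covariance matrix, S[i,j] = (1/(n-1)) · Σ_k (x_{k,i} - mean_i) · (x_{k,j} - mean_j), divisor n-1 = 5:
  S[U,U] = ((-2.5)·(-2.5) + (-2.5)·(-2.5) + (4.5)·(4.5) + (0.5)·(0.5) + (-2.5)·(-2.5) + (2.5)·(2.5)) / 5 = 45.5/5 = 9.1
  S[U,V] = ((-2.5)·(1.6667) + (-2.5)·(-0.3333) + (4.5)·(-0.3333) + (0.5)·(-3.3333) + (-2.5)·(1.6667) + (2.5)·(0.6667)) / 5 = -9/5 = -1.8
  S[V,V] = ((1.6667)·(1.6667) + (-0.3333)·(-0.3333) + (-0.3333)·(-0.3333) + (-3.3333)·(-3.3333) + (1.6667)·(1.6667) + (0.6667)·(0.6667)) / 5 = 17.3333/5 = 3.4667
  S = [[9.1, -1.8],
 [-1.8, 3.4667]].

Step 3 — invert S. det(S) = 9.1·3.4667 - (-1.8)² = 28.3067.
  S^{-1} = (1/det) · [[d, -b], [-b, a]] = [[0.1225, 0.0636],
 [0.0636, 0.3215]].

Step 4 — quadratic form (x̄ - mu_0)^T · S^{-1} · (x̄ - mu_0):
  S^{-1} · (x̄ - mu_0) = (0.3321, 0.8455),
  (x̄ - mu_0)^T · [...] = (1.5)·(0.3321) + (2.3333)·(0.8455) = 2.471.

Step 5 — scale by n: T² = 6 · 2.471 = 14.8257.

T² ≈ 14.8257


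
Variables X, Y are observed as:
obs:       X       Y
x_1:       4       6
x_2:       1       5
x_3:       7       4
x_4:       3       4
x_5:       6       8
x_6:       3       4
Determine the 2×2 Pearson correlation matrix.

Step 1 — column means:
  mean(X) = (4 + 1 + 7 + 3 + 6 + 3) / 6 = 24/6 = 4
  mean(Y) = (6 + 5 + 4 + 4 + 8 + 4) / 6 = 31/6 = 5.1667

Step 2 — sample variances and covariances s[i,j] = (1/(n-1)) · Σ_k (x_{k,i} - mean_i) · (x_{k,j} - mean_j), with n-1 = 5:
  s[X,X] = ((0)·(0) + (-3)·(-3) + (3)·(3) + (-1)·(-1) + (2)·(2) + (-1)·(-1)) / 5 = 24/5 = 4.8
  s[X,Y] = ((0)·(0.8333) + (-3)·(-0.1667) + (3)·(-1.1667) + (-1)·(-1.1667) + (2)·(2.8333) + (-1)·(-1.1667)) / 5 = 5/5 = 1
  s[Y,Y] = ((0.8333)·(0.8333) + (-0.1667)·(-0.1667) + (-1.1667)·(-1.1667) + (-1.1667)·(-1.1667) + (2.8333)·(2.8333) + (-1.1667)·(-1.1667)) / 5 = 12.8333/5 = 2.5667
  Sample standard deviations s_i = √(s[i,i]):
  s(X) = √(4.8) = 2.1909
  s(Y) = √(2.5667) = 1.6021

Step 3 — r_{ij} = s_{ij} / (s_i · s_j):
  r[X,X] = 1 (diagonal).
  r[X,Y] = 1 / (2.1909 · 1.6021) = 1 / 3.51 = 0.2849
  r[Y,Y] = 1 (diagonal).

R is symmetric with unit diagonal. Assembling:

R = [[1, 0.2849],
 [0.2849, 1]]


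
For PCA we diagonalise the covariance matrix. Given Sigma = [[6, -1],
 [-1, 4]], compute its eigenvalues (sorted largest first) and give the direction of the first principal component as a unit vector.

Step 1 — characteristic polynomial of 2×2 Sigma:
  det(Sigma - λI) = λ² - trace · λ + det = 0.
  trace = 6 + 4 = 10, det = 6·4 - (-1)² = 23.
Step 2 — discriminant:
  Δ = trace² - 4·det = 100 - 92 = 8.
Step 3 — eigenvalues:
  λ = (trace ± √Δ)/2 = (10 ± 2.8284)/2,
  λ_1 = 6.4142,  λ_2 = 3.5858.

Step 4 — unit eigenvector for λ_1: solve (Sigma - λ_1 I)v = 0. First row:
  (6 - 6.4142)·v_x + (-1)·v_y = 0, i.e. (-0.4142)·v_x + (-1)·v_y = 0,
  so v ∝ (b, λ_1 - a) = (-1, 0.4142); multiply by -1 so the first entry is positive: u = (1, -0.4142).
  ||u|| = √((1)² + (-0.4142)²) = √(1.1716) ≈ 1.0824,
  v_1 = u/||u|| ≈ (0.9239, -0.3827) (||v_1|| = 1).

λ_1 = 6.4142,  λ_2 = 3.5858;  v_1 ≈ (0.9239, -0.3827)


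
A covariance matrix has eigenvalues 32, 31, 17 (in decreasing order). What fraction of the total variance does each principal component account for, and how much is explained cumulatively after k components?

Step 1 — total variance = trace(Sigma) = Σ λ_i = 32 + 31 + 17 = 80.

Step 2 — fraction explained by component i = λ_i / Σ λ:
  PC1: 32/80 = 0.4
  PC2: 31/80 = 0.3875
  PC3: 17/80 = 0.2125

Step 3 — cumulative fraction after k components = (λ_1 + ... + λ_k) / Σ λ:
  k = 1: 32/80 = 0.4
  k = 2: (32 + 31)/80 = 63/80 = 0.7875
  k = 3: (32 + 31 + 17)/80 = 80/80 = 1

Summary (fraction, with percent):

explained: PC1 0.4 (40%), PC2 0.3875 (38.75%), PC3 0.2125 (21.25%);  cumulative: 0.4, 0.7875, 1


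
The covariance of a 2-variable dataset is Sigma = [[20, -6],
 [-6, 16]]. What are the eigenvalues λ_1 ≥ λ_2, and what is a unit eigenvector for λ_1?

Step 1 — characteristic polynomial of 2×2 Sigma:
  det(Sigma - λI) = λ² - trace · λ + det = 0.
  trace = 20 + 16 = 36, det = 20·16 - (-6)² = 284.
Step 2 — discriminant:
  Δ = trace² - 4·det = 1296 - 1136 = 160.
Step 3 — eigenvalues:
  λ = (trace ± √Δ)/2 = (36 ± 12.6491)/2,
  λ_1 = 24.3246,  λ_2 = 11.6754.

Step 4 — unit eigenvector for λ_1: solve (Sigma - λ_1 I)v = 0. First row:
  (20 - 24.3246)·v_x + (-6)·v_y = 0, i.e. (-4.3246)·v_x + (-6)·v_y = 0,
  so v ∝ (b, λ_1 - a) = (-6, 4.3246); multiply by -1 so the first entry is positive: u = (6, -4.3246).
  ||u|| = √((6)² + (-4.3246)²) = √(54.7018) ≈ 7.3961,
  v_1 = u/||u|| ≈ (0.8112, -0.5847) (||v_1|| = 1).

λ_1 = 24.3246,  λ_2 = 11.6754;  v_1 ≈ (0.8112, -0.5847)


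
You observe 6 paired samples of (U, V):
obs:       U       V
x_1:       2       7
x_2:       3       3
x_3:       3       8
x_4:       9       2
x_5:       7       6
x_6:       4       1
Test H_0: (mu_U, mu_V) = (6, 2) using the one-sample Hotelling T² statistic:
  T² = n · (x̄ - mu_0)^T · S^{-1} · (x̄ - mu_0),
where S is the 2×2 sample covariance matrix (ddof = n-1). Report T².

Step 1 — sample mean vector:
  mean(U) = (2 + 3 + 3 + 9 + 7 + 4) / 6 = 28/6 = 4.6667
  mean(V) = (7 + 3 + 8 + 2 + 6 + 1) / 6 = 27/6 = 4.5
  x̄ = (4.6667, 4.5),  deviation x̄ - mu_0 = (4.6667, 4.5) - (6, 2) = (-1.3333, 2.5).

Step 2 — sample covariance matrix, S[i,j] = (1/(n-1)) · Σ_k (x_{k,i} - mean_i) · (x_{k,j} - mean_j), divisor n-1 = 5:
  S[U,U] = ((-2.6667)·(-2.6667) + (-1.6667)·(-1.6667) + (-1.6667)·(-1.6667) + (4.3333)·(4.3333) + (2.3333)·(2.3333) + (-0.6667)·(-0.6667)) / 5 = 37.3333/5 = 7.4667
  S[U,V] = ((-2.6667)·(2.5) + (-1.6667)·(-1.5) + (-1.6667)·(3.5) + (4.3333)·(-2.5) + (2.3333)·(1.5) + (-0.6667)·(-3.5)) / 5 = -15/5 = -3
  S[V,V] = ((2.5)·(2.5) + (-1.5)·(-1.5) + (3.5)·(3.5) + (-2.5)·(-2.5) + (1.5)·(1.5) + (-3.5)·(-3.5)) / 5 = 41.5/5 = 8.3
  S = [[7.4667, -3],
 [-3, 8.3]].

Step 3 — invert S. det(S) = 7.4667·8.3 - (-3)² = 52.9733.
  S^{-1} = (1/det) · [[d, -b], [-b, a]] = [[0.1567, 0.0566],
 [0.0566, 0.141]].

Step 4 — quadratic form (x̄ - mu_0)^T · S^{-1} · (x̄ - mu_0):
  S^{-1} · (x̄ - mu_0) = (-0.0673, 0.2769),
  (x̄ - mu_0)^T · [...] = (-1.3333)·(-0.0673) + (2.5)·(0.2769) = 0.7819.

Step 5 — scale by n: T² = 6 · 0.7819 = 4.6917.

T² ≈ 4.6917


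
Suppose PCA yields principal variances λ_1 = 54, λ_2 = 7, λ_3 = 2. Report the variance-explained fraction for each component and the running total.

Step 1 — total variance = trace(Sigma) = Σ λ_i = 54 + 7 + 2 = 63.

Step 2 — fraction explained by component i = λ_i / Σ λ:
  PC1: 54/63 = 0.8571
  PC2: 7/63 = 0.1111
  PC3: 2/63 = 0.0317

Step 3 — cumulative fraction after k components = (λ_1 + ... + λ_k) / Σ λ:
  k = 1: 54/63 = 0.8571
  k = 2: (54 + 7)/63 = 61/63 = 0.9683
  k = 3: (54 + 7 + 2)/63 = 63/63 = 1

Summary (fraction, with percent):

explained: PC1 0.8571 (85.71%), PC2 0.1111 (11.11%), PC3 0.0317 (3.17%);  cumulative: 0.8571, 0.9683, 1


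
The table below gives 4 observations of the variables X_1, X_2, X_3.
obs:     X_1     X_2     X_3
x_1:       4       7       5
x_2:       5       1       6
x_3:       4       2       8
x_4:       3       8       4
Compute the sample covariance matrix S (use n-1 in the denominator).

Step 1 — column means:
  mean(X_1) = (4 + 5 + 4 + 3) / 4 = 16/4 = 4
  mean(X_2) = (7 + 1 + 2 + 8) / 4 = 18/4 = 4.5
  mean(X_3) = (5 + 6 + 8 + 4) / 4 = 23/4 = 5.75

Step 2 — sample covariance S[i,j] = (1/(n-1)) · Σ_k (x_{k,i} - mean_i) · (x_{k,j} - mean_j), with n-1 = 3.
  S[X_1,X_1] = ((0)·(0) + (1)·(1) + (0)·(0) + (-1)·(-1)) / 3 = 2/3 = 0.6667
  S[X_1,X_2] = ((0)·(2.5) + (1)·(-3.5) + (0)·(-2.5) + (-1)·(3.5)) / 3 = -7/3 = -2.3333
  S[X_1,X_3] = ((0)·(-0.75) + (1)·(0.25) + (0)·(2.25) + (-1)·(-1.75)) / 3 = 2/3 = 0.6667
  S[X_2,X_2] = ((2.5)·(2.5) + (-3.5)·(-3.5) + (-2.5)·(-2.5) + (3.5)·(3.5)) / 3 = 37/3 = 12.3333
  S[X_2,X_3] = ((2.5)·(-0.75) + (-3.5)·(0.25) + (-2.5)·(2.25) + (3.5)·(-1.75)) / 3 = -14.5/3 = -4.8333
  S[X_3,X_3] = ((-0.75)·(-0.75) + (0.25)·(0.25) + (2.25)·(2.25) + (-1.75)·(-1.75)) / 3 = 8.75/3 = 2.9167

S is symmetric (S[j,i] = S[i,j]). Assembling:

S = [[0.6667, -2.3333, 0.6667],
 [-2.3333, 12.3333, -4.8333],
 [0.6667, -4.8333, 2.9167]]


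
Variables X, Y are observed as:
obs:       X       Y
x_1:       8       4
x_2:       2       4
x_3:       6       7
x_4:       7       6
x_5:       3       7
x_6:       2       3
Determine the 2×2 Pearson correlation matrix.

Step 1 — column means:
  mean(X) = (8 + 2 + 6 + 7 + 3 + 2) / 6 = 28/6 = 4.6667
  mean(Y) = (4 + 4 + 7 + 6 + 7 + 3) / 6 = 31/6 = 5.1667

Step 2 — sample variances and covariances s[i,j] = (1/(n-1)) · Σ_k (x_{k,i} - mean_i) · (x_{k,j} - mean_j), with n-1 = 5:
  s[X,X] = ((3.3333)·(3.3333) + (-2.6667)·(-2.6667) + (1.3333)·(1.3333) + (2.3333)·(2.3333) + (-1.6667)·(-1.6667) + (-2.6667)·(-2.6667)) / 5 = 35.3333/5 = 7.0667
  s[X,Y] = ((3.3333)·(-1.1667) + (-2.6667)·(-1.1667) + (1.3333)·(1.8333) + (2.3333)·(0.8333) + (-1.6667)·(1.8333) + (-2.6667)·(-2.1667)) / 5 = 6.3333/5 = 1.2667
  s[Y,Y] = ((-1.1667)·(-1.1667) + (-1.1667)·(-1.1667) + (1.8333)·(1.8333) + (0.8333)·(0.8333) + (1.8333)·(1.8333) + (-2.1667)·(-2.1667)) / 5 = 14.8333/5 = 2.9667
  Sample standard deviations s_i = √(s[i,i]):
  s(X) = √(7.0667) = 2.6583
  s(Y) = √(2.9667) = 1.7224

Step 3 — r_{ij} = s_{ij} / (s_i · s_j):
  r[X,X] = 1 (diagonal).
  r[X,Y] = 1.2667 / (2.6583 · 1.7224) = 1.2667 / 4.5787 = 0.2766
  r[Y,Y] = 1 (diagonal).

R is symmetric with unit diagonal. Assembling:

R = [[1, 0.2766],
 [0.2766, 1]]


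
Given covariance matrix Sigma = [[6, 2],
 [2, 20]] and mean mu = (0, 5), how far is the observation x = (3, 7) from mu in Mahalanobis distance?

Step 1 — centre the observation: (x - mu) = (3, 2).

Step 2 — invert Sigma. det(Sigma) = 6·20 - (2)² = 116.
  Sigma^{-1} = (1/det) · [[d, -b], [-b, a]] = [[0.1724, -0.0172],
 [-0.0172, 0.0517]].

Step 3 — form the quadratic (x - mu)^T · Sigma^{-1} · (x - mu):
  Sigma^{-1} · (x - mu) = (0.4828, 0.0517).
  (x - mu)^T · [Sigma^{-1} · (x - mu)] = (3)·(0.4828) + (2)·(0.0517) = 1.5517.

Step 4 — take square root: d = √(1.5517) ≈ 1.2457.

d(x, mu) = √(1.5517) ≈ 1.2457


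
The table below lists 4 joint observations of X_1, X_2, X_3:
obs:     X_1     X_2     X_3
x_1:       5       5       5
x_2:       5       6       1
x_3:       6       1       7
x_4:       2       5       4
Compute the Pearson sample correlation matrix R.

Step 1 — column means:
  mean(X_1) = (5 + 5 + 6 + 2) / 4 = 18/4 = 4.5
  mean(X_2) = (5 + 6 + 1 + 5) / 4 = 17/4 = 4.25
  mean(X_3) = (5 + 1 + 7 + 4) / 4 = 17/4 = 4.25

Step 2 — sample variances and covariances s[i,j] = (1/(n-1)) · Σ_k (x_{k,i} - mean_i) · (x_{k,j} - mean_j), with n-1 = 3:
  s[X_1,X_1] = ((0.5)·(0.5) + (0.5)·(0.5) + (1.5)·(1.5) + (-2.5)·(-2.5)) / 3 = 9/3 = 3
  s[X_1,X_2] = ((0.5)·(0.75) + (0.5)·(1.75) + (1.5)·(-3.25) + (-2.5)·(0.75)) / 3 = -5.5/3 = -1.8333
  s[X_1,X_3] = ((0.5)·(0.75) + (0.5)·(-3.25) + (1.5)·(2.75) + (-2.5)·(-0.25)) / 3 = 3.5/3 = 1.1667
  s[X_2,X_2] = ((0.75)·(0.75) + (1.75)·(1.75) + (-3.25)·(-3.25) + (0.75)·(0.75)) / 3 = 14.75/3 = 4.9167
  s[X_2,X_3] = ((0.75)·(0.75) + (1.75)·(-3.25) + (-3.25)·(2.75) + (0.75)·(-0.25)) / 3 = -14.25/3 = -4.75
  s[X_3,X_3] = ((0.75)·(0.75) + (-3.25)·(-3.25) + (2.75)·(2.75) + (-0.25)·(-0.25)) / 3 = 18.75/3 = 6.25
  Sample standard deviations s_i = √(s[i,i]):
  s(X_1) = √(3) = 1.7321
  s(X_2) = √(4.9167) = 2.2174
  s(X_3) = √(6.25) = 2.5

Step 3 — r_{ij} = s_{ij} / (s_i · s_j):
  r[X_1,X_1] = 1 (diagonal).
  r[X_1,X_2] = -1.8333 / (1.7321 · 2.2174) = -1.8333 / 3.8406 = -0.4774
  r[X_1,X_3] = 1.1667 / (1.7321 · 2.5) = 1.1667 / 4.3301 = 0.2694
  r[X_2,X_2] = 1 (diagonal).
  r[X_2,X_3] = -4.75 / (2.2174 · 2.5) = -4.75 / 5.5434 = -0.8569
  r[X_3,X_3] = 1 (diagonal).

R is symmetric with unit diagonal. Assembling:

R = [[1, -0.4774, 0.2694],
 [-0.4774, 1, -0.8569],
 [0.2694, -0.8569, 1]]


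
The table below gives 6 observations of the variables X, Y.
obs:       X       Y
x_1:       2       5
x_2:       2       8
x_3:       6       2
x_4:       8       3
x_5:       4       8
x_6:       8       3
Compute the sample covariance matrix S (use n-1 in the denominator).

Step 1 — column means:
  mean(X) = (2 + 2 + 6 + 8 + 4 + 8) / 6 = 30/6 = 5
  mean(Y) = (5 + 8 + 2 + 3 + 8 + 3) / 6 = 29/6 = 4.8333

Step 2 — sample covariance S[i,j] = (1/(n-1)) · Σ_k (x_{k,i} - mean_i) · (x_{k,j} - mean_j), with n-1 = 5.
  S[X,X] = ((-3)·(-3) + (-3)·(-3) + (1)·(1) + (3)·(3) + (-1)·(-1) + (3)·(3)) / 5 = 38/5 = 7.6
  S[X,Y] = ((-3)·(0.1667) + (-3)·(3.1667) + (1)·(-2.8333) + (3)·(-1.8333) + (-1)·(3.1667) + (3)·(-1.8333)) / 5 = -27/5 = -5.4
  S[Y,Y] = ((0.1667)·(0.1667) + (3.1667)·(3.1667) + (-2.8333)·(-2.8333) + (-1.8333)·(-1.8333) + (3.1667)·(3.1667) + (-1.8333)·(-1.8333)) / 5 = 34.8333/5 = 6.9667

S is symmetric (S[j,i] = S[i,j]). Assembling:

S = [[7.6, -5.4],
 [-5.4, 6.9667]]


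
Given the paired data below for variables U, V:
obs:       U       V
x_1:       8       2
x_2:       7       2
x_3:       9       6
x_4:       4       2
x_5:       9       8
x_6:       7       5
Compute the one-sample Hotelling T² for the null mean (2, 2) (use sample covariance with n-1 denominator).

Step 1 — sample mean vector:
  mean(U) = (8 + 7 + 9 + 4 + 9 + 7) / 6 = 44/6 = 7.3333
  mean(V) = (2 + 2 + 6 + 2 + 8 + 5) / 6 = 25/6 = 4.1667
  x̄ = (7.3333, 4.1667),  deviation x̄ - mu_0 = (7.3333, 4.1667) - (2, 2) = (5.3333, 2.1667).

Step 2 — sample covariance matrix, S[i,j] = (1/(n-1)) · Σ_k (x_{k,i} - mean_i) · (x_{k,j} - mean_j), divisor n-1 = 5:
  S[U,U] = ((0.6667)·(0.6667) + (-0.3333)·(-0.3333) + (1.6667)·(1.6667) + (-3.3333)·(-3.3333) + (1.6667)·(1.6667) + (-0.3333)·(-0.3333)) / 5 = 17.3333/5 = 3.4667
  S[U,V] = ((0.6667)·(-2.1667) + (-0.3333)·(-2.1667) + (1.6667)·(1.8333) + (-3.3333)·(-2.1667) + (1.6667)·(3.8333) + (-0.3333)·(0.8333)) / 5 = 15.6667/5 = 3.1333
  S[V,V] = ((-2.1667)·(-2.1667) + (-2.1667)·(-2.1667) + (1.8333)·(1.8333) + (-2.1667)·(-2.1667) + (3.8333)·(3.8333) + (0.8333)·(0.8333)) / 5 = 32.8333/5 = 6.5667
  S = [[3.4667, 3.1333],
 [3.1333, 6.5667]].

Step 3 — invert S. det(S) = 3.4667·6.5667 - (3.1333)² = 12.9467.
  S^{-1} = (1/det) · [[d, -b], [-b, a]] = [[0.5072, -0.242],
 [-0.242, 0.2678]].

Step 4 — quadratic form (x̄ - mu_0)^T · S^{-1} · (x̄ - mu_0):
  S^{-1} · (x̄ - mu_0) = (2.1807, -0.7106),
  (x̄ - mu_0)^T · [...] = (5.3333)·(2.1807) + (2.1667)·(-0.7106) = 10.091.

Step 5 — scale by n: T² = 6 · 10.091 = 60.5458.

T² ≈ 60.5458


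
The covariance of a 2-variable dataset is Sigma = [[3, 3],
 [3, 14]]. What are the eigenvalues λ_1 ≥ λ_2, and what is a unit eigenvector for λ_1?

Step 1 — characteristic polynomial of 2×2 Sigma:
  det(Sigma - λI) = λ² - trace · λ + det = 0.
  trace = 3 + 14 = 17, det = 3·14 - (3)² = 33.
Step 2 — discriminant:
  Δ = trace² - 4·det = 289 - 132 = 157.
Step 3 — eigenvalues:
  λ = (trace ± √Δ)/2 = (17 ± 12.53)/2,
  λ_1 = 14.765,  λ_2 = 2.235.

Step 4 — unit eigenvector for λ_1: solve (Sigma - λ_1 I)v = 0. First row:
  (3 - 14.765)·v_x + (3)·v_y = 0, i.e. (-11.765)·v_x + (3)·v_y = 0,
  so v ∝ (b, λ_1 - a) = (3, 11.765) = u.
  ||u|| = √((3)² + (11.765)²) = √(147.4148) ≈ 12.1414,
  v_1 = u/||u|| ≈ (0.2471, 0.969) (||v_1|| = 1).

λ_1 = 14.765,  λ_2 = 2.235;  v_1 ≈ (0.2471, 0.969)


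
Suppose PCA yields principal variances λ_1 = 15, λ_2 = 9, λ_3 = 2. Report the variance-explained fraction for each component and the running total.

Step 1 — total variance = trace(Sigma) = Σ λ_i = 15 + 9 + 2 = 26.

Step 2 — fraction explained by component i = λ_i / Σ λ:
  PC1: 15/26 = 0.5769
  PC2: 9/26 = 0.3462
  PC3: 2/26 = 0.0769

Step 3 — cumulative fraction after k components = (λ_1 + ... + λ_k) / Σ λ:
  k = 1: 15/26 = 0.5769
  k = 2: (15 + 9)/26 = 24/26 = 0.9231
  k = 3: (15 + 9 + 2)/26 = 26/26 = 1

Summary (fraction, with percent):

explained: PC1 0.5769 (57.69%), PC2 0.3462 (34.62%), PC3 0.0769 (7.69%);  cumulative: 0.5769, 0.9231, 1


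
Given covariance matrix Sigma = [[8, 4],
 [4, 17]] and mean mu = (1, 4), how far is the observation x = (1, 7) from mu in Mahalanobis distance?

Step 1 — centre the observation: (x - mu) = (0, 3).

Step 2 — invert Sigma. det(Sigma) = 8·17 - (4)² = 120.
  Sigma^{-1} = (1/det) · [[d, -b], [-b, a]] = [[0.1417, -0.0333],
 [-0.0333, 0.0667]].

Step 3 — form the quadratic (x - mu)^T · Sigma^{-1} · (x - mu):
  Sigma^{-1} · (x - mu) = (-0.1, 0.2).
  (x - mu)^T · [Sigma^{-1} · (x - mu)] = (0)·(-0.1) + (3)·(0.2) = 0.6.

Step 4 — take square root: d = √(0.6) ≈ 0.7746.

d(x, mu) = √(0.6) ≈ 0.7746


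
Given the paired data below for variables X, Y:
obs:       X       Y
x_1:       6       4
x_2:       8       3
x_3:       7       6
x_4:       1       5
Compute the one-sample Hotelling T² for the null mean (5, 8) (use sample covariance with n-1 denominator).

Step 1 — sample mean vector:
  mean(X) = (6 + 8 + 7 + 1) / 4 = 22/4 = 5.5
  mean(Y) = (4 + 3 + 6 + 5) / 4 = 18/4 = 4.5
  x̄ = (5.5, 4.5),  deviation x̄ - mu_0 = (5.5, 4.5) - (5, 8) = (0.5, -3.5).

Step 2 — sample covariance matrix, S[i,j] = (1/(n-1)) · Σ_k (x_{k,i} - mean_i) · (x_{k,j} - mean_j), divisor n-1 = 3:
  S[X,X] = ((0.5)·(0.5) + (2.5)·(2.5) + (1.5)·(1.5) + (-4.5)·(-4.5)) / 3 = 29/3 = 9.6667
  S[X,Y] = ((0.5)·(-0.5) + (2.5)·(-1.5) + (1.5)·(1.5) + (-4.5)·(0.5)) / 3 = -4/3 = -1.3333
  S[Y,Y] = ((-0.5)·(-0.5) + (-1.5)·(-1.5) + (1.5)·(1.5) + (0.5)·(0.5)) / 3 = 5/3 = 1.6667
  S = [[9.6667, -1.3333],
 [-1.3333, 1.6667]].

Step 3 — invert S. det(S) = 9.6667·1.6667 - (-1.3333)² = 14.3333.
  S^{-1} = (1/det) · [[d, -b], [-b, a]] = [[0.1163, 0.093],
 [0.093, 0.6744]].

Step 4 — quadratic form (x̄ - mu_0)^T · S^{-1} · (x̄ - mu_0):
  S^{-1} · (x̄ - mu_0) = (-0.2674, -2.314),
  (x̄ - mu_0)^T · [...] = (0.5)·(-0.2674) + (-3.5)·(-2.314) = 7.9651.

Step 5 — scale by n: T² = 4 · 7.9651 = 31.8605.

T² ≈ 31.8605


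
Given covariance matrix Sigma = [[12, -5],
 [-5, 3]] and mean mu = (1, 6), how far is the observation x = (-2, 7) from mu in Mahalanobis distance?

Step 1 — centre the observation: (x - mu) = (-3, 1).

Step 2 — invert Sigma. det(Sigma) = 12·3 - (-5)² = 11.
  Sigma^{-1} = (1/det) · [[d, -b], [-b, a]] = [[0.2727, 0.4545],
 [0.4545, 1.0909]].

Step 3 — form the quadratic (x - mu)^T · Sigma^{-1} · (x - mu):
  Sigma^{-1} · (x - mu) = (-0.3636, -0.2727).
  (x - mu)^T · [Sigma^{-1} · (x - mu)] = (-3)·(-0.3636) + (1)·(-0.2727) = 0.8182.

Step 4 — take square root: d = √(0.8182) ≈ 0.9045.

d(x, mu) = √(0.8182) ≈ 0.9045


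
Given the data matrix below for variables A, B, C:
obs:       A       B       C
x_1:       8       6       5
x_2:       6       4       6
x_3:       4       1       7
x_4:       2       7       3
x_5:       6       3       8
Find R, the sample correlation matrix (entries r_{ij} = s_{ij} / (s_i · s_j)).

Step 1 — column means:
  mean(A) = (8 + 6 + 4 + 2 + 6) / 5 = 26/5 = 5.2
  mean(B) = (6 + 4 + 1 + 7 + 3) / 5 = 21/5 = 4.2
  mean(C) = (5 + 6 + 7 + 3 + 8) / 5 = 29/5 = 5.8

Step 2 — sample variances and covariances s[i,j] = (1/(n-1)) · Σ_k (x_{k,i} - mean_i) · (x_{k,j} - mean_j), with n-1 = 4:
  s[A,A] = ((2.8)·(2.8) + (0.8)·(0.8) + (-1.2)·(-1.2) + (-3.2)·(-3.2) + (0.8)·(0.8)) / 4 = 20.8/4 = 5.2
  s[A,B] = ((2.8)·(1.8) + (0.8)·(-0.2) + (-1.2)·(-3.2) + (-3.2)·(2.8) + (0.8)·(-1.2)) / 4 = -1.2/4 = -0.3
  s[A,C] = ((2.8)·(-0.8) + (0.8)·(0.2) + (-1.2)·(1.2) + (-3.2)·(-2.8) + (0.8)·(2.2)) / 4 = 7.2/4 = 1.8
  s[B,B] = ((1.8)·(1.8) + (-0.2)·(-0.2) + (-3.2)·(-3.2) + (2.8)·(2.8) + (-1.2)·(-1.2)) / 4 = 22.8/4 = 5.7
  s[B,C] = ((1.8)·(-0.8) + (-0.2)·(0.2) + (-3.2)·(1.2) + (2.8)·(-2.8) + (-1.2)·(2.2)) / 4 = -15.8/4 = -3.95
  s[C,C] = ((-0.8)·(-0.8) + (0.2)·(0.2) + (1.2)·(1.2) + (-2.8)·(-2.8) + (2.2)·(2.2)) / 4 = 14.8/4 = 3.7
  Sample standard deviations s_i = √(s[i,i]):
  s(A) = √(5.2) = 2.2804
  s(B) = √(5.7) = 2.3875
  s(C) = √(3.7) = 1.9235

Step 3 — r_{ij} = s_{ij} / (s_i · s_j):
  r[A,A] = 1 (diagonal).
  r[A,B] = -0.3 / (2.2804 · 2.3875) = -0.3 / 5.4443 = -0.0551
  r[A,C] = 1.8 / (2.2804 · 1.9235) = 1.8 / 4.3863 = 0.4104
  r[B,B] = 1 (diagonal).
  r[B,C] = -3.95 / (2.3875 · 1.9235) = -3.95 / 4.5924 = -0.8601
  r[C,C] = 1 (diagonal).

R is symmetric with unit diagonal. Assembling:

R = [[1, -0.0551, 0.4104],
 [-0.0551, 1, -0.8601],
 [0.4104, -0.8601, 1]]


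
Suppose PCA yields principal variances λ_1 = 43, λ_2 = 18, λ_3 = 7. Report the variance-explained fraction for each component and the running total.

Step 1 — total variance = trace(Sigma) = Σ λ_i = 43 + 18 + 7 = 68.

Step 2 — fraction explained by component i = λ_i / Σ λ:
  PC1: 43/68 = 0.6324
  PC2: 18/68 = 0.2647
  PC3: 7/68 = 0.1029

Step 3 — cumulative fraction after k components = (λ_1 + ... + λ_k) / Σ λ:
  k = 1: 43/68 = 0.6324
  k = 2: (43 + 18)/68 = 61/68 = 0.8971
  k = 3: (43 + 18 + 7)/68 = 68/68 = 1

Summary (fraction, with percent):

explained: PC1 0.6324 (63.24%), PC2 0.2647 (26.47%), PC3 0.1029 (10.29%);  cumulative: 0.6324, 0.8971, 1


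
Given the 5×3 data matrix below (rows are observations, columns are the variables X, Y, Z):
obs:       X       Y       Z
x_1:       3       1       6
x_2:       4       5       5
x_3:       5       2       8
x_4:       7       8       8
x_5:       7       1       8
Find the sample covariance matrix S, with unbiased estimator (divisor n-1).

Step 1 — column means:
  mean(X) = (3 + 4 + 5 + 7 + 7) / 5 = 26/5 = 5.2
  mean(Y) = (1 + 5 + 2 + 8 + 1) / 5 = 17/5 = 3.4
  mean(Z) = (6 + 5 + 8 + 8 + 8) / 5 = 35/5 = 7

Step 2 — sample covariance S[i,j] = (1/(n-1)) · Σ_k (x_{k,i} - mean_i) · (x_{k,j} - mean_j), with n-1 = 4.
  S[X,X] = ((-2.2)·(-2.2) + (-1.2)·(-1.2) + (-0.2)·(-0.2) + (1.8)·(1.8) + (1.8)·(1.8)) / 4 = 12.8/4 = 3.2
  S[X,Y] = ((-2.2)·(-2.4) + (-1.2)·(1.6) + (-0.2)·(-1.4) + (1.8)·(4.6) + (1.8)·(-2.4)) / 4 = 7.6/4 = 1.9
  S[X,Z] = ((-2.2)·(-1) + (-1.2)·(-2) + (-0.2)·(1) + (1.8)·(1) + (1.8)·(1)) / 4 = 8/4 = 2
  S[Y,Y] = ((-2.4)·(-2.4) + (1.6)·(1.6) + (-1.4)·(-1.4) + (4.6)·(4.6) + (-2.4)·(-2.4)) / 4 = 37.2/4 = 9.3
  S[Y,Z] = ((-2.4)·(-1) + (1.6)·(-2) + (-1.4)·(1) + (4.6)·(1) + (-2.4)·(1)) / 4 = 0/4 = 0
  S[Z,Z] = ((-1)·(-1) + (-2)·(-2) + (1)·(1) + (1)·(1) + (1)·(1)) / 4 = 8/4 = 2

S is symmetric (S[j,i] = S[i,j]). Assembling:

S = [[3.2, 1.9, 2],
 [1.9, 9.3, 0],
 [2, 0, 2]]


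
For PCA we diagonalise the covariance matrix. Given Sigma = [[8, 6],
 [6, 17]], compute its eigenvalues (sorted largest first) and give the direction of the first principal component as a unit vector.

Step 1 — characteristic polynomial of 2×2 Sigma:
  det(Sigma - λI) = λ² - trace · λ + det = 0.
  trace = 8 + 17 = 25, det = 8·17 - (6)² = 100.
Step 2 — discriminant:
  Δ = trace² - 4·det = 625 - 400 = 225.
Step 3 — eigenvalues:
  λ = (trace ± √Δ)/2 = (25 ± 15)/2,
  λ_1 = 20,  λ_2 = 5.

Step 4 — unit eigenvector for λ_1: solve (Sigma - λ_1 I)v = 0. First row:
  (8 - 20)·v_x + (6)·v_y = 0, i.e. (-12)·v_x + (6)·v_y = 0,
  so v ∝ (b, λ_1 - a) = (6, 12) = u.
  ||u|| = √((6)² + (12)²) = √(180) ≈ 13.4164,
  v_1 = u/||u|| ≈ (0.4472, 0.8944) (||v_1|| = 1).

λ_1 = 20,  λ_2 = 5;  v_1 ≈ (0.4472, 0.8944)
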